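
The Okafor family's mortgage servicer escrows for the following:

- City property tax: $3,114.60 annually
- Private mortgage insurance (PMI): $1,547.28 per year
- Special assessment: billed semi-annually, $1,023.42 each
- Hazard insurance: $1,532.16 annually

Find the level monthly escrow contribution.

City property tax — $3,114.60 per year
Private mortgage insurance (PMI) — $1,547.28 per year
Special assessment — $1,023.42 × 2 = $2,046.84 per year
Hazard insurance — $1,532.16 per year
Yearly total = $8,240.88
Per month = $8,240.88 ÷ 12 = $686.74

$686.74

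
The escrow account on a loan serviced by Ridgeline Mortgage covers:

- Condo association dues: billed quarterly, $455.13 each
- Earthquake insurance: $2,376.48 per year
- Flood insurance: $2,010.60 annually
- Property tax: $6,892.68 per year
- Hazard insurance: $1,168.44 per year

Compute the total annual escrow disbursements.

$14,268.72

Condo association dues: $455.13 × 4 = $1,820.52/yr
Earthquake insurance: $2,376.48/yr
Flood insurance: $2,010.60/yr
Property tax: $6,892.68/yr
Hazard insurance: $1,168.44/yr
Yearly total = $14,268.72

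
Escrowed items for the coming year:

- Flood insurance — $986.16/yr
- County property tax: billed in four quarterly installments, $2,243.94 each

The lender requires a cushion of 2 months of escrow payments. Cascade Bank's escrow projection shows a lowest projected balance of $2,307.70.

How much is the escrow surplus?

$647.38

Flood insurance — $986.16
County property tax — $2,243.94 × 4 = $8,975.76
Total annual escrow = $9,961.92
Monthly escrow = $9,961.92 ÷ 12 = $830.16
Cushion = 2 × $830.16 = $1,660.32
Surplus = $2,307.70 − $1,660.32 = $647.38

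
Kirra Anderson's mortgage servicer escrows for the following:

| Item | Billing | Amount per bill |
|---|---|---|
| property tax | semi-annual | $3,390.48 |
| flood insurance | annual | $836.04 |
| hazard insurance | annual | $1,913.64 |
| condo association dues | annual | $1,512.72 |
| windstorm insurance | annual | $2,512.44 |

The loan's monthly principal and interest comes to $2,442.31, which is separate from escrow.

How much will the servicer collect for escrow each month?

Property tax — $3,390.48 × 2 = $6,780.96 per year
Flood insurance — $836.04 per year
Hazard insurance — $1,913.64 per year
Condo association dues — $1,512.72 per year
Windstorm insurance — $2,512.44 per year
Yearly total = $6,780.96 + $836.04 + $1,913.64 + $1,512.72 + $2,512.44 = $13,555.80
Monthly escrow = $13,555.80 / 12 = $1,129.65

$1,129.65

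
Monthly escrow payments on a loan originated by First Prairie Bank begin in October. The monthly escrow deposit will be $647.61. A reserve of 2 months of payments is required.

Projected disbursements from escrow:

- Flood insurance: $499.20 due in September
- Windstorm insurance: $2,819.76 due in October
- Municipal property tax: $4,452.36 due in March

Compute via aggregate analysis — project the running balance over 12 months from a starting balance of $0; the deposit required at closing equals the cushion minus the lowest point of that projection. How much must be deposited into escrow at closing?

Cushion = 2 × $647.61 = $1,295.22
Trial balance (start $0, +$647.61 each month, − disbursements):
  Oct: +$647.61 − $2,819.76 → -$2,172.15
  Nov: +$647.61 → -$1,524.54
  Dec: +$647.61 → -$876.93
  Jan: +$647.61 → -$229.32
  Feb: +$647.61 → $418.29
  Mar: +$647.61 − $4,452.36 → -$3,386.46
  Apr: +$647.61 → -$2,738.85
  May: +$647.61 → -$2,091.24
  Jun: +$647.61 → -$1,443.63
  Jul: +$647.61 → -$796.02
  Aug: +$647.61 → -$148.41
  Sep: +$647.61 − $499.20 → $0.00
Lowest trial balance = -$3,386.46 (Mar)
Initial deposit = cushion − low point = $1,295.22 − (-$3,386.46) = $4,681.68

$4,681.68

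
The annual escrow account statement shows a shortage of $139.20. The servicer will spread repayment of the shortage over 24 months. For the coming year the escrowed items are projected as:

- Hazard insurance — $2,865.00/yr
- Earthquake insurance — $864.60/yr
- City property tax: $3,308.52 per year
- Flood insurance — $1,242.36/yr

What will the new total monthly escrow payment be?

$695.84

Hazard insurance = $2,865.00 per year
Earthquake insurance = $864.60 per year
City property tax = $3,308.52 per year
Flood insurance = $1,242.36 per year
Yearly total = $8,280.48
Per month = $8,280.48 / 12 = $690.04
Shortage per month = $139.20 / 24 = $5.80
New monthly escrow = $690.04 + $5.80 = $695.84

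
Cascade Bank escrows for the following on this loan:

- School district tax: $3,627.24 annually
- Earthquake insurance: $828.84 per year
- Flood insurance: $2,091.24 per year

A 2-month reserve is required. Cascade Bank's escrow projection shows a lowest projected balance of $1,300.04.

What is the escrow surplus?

School district tax — $3,627.24
Earthquake insurance — $828.84
Flood insurance — $2,091.24
Annual escrow total = $3,627.24 + $828.84 + $2,091.24 = $6,547.32
Monthly = $6,547.32 / 12 = $545.61
Required reserve = 2 × $545.61 = $1,091.22
Surplus = $1,300.04 − $1,091.22 = $208.82

$208.82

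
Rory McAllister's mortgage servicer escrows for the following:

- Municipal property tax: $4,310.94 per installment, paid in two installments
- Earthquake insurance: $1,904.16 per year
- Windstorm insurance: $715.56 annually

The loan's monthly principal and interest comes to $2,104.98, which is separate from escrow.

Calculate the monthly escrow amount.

Municipal property tax — $4,310.94 × 2 = $8,621.88
Earthquake insurance — $1,904.16
Windstorm insurance — $715.56
Annual escrow total = $8,621.88 + $1,904.16 + $715.56 = $11,241.60
Per month = $11,241.60 ÷ 12 = $936.80

$936.80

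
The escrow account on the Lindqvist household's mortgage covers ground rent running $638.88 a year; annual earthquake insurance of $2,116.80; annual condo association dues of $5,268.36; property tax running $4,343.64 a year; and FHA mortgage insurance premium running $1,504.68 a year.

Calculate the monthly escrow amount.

Ground rent — $638.88/yr
Earthquake insurance — $2,116.80/yr
Condo association dues — $5,268.36/yr
Property tax — $4,343.64/yr
FHA mortgage insurance premium — $1,504.68/yr
Total per year = $638.88 + $2,116.80 + $5,268.36 + $4,343.64 + $1,504.68 = $13,872.36
Per month = $13,872.36 ÷ 12 = $1,156.03

$1,156.03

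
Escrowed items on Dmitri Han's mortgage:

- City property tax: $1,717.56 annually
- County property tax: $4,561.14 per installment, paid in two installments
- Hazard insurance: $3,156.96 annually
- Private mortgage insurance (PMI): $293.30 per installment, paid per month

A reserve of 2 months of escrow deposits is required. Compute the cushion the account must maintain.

$2,919.40

City property tax: $1,717.56 annually
County property tax: $4,561.14 × 2 = $9,122.28 annually
Hazard insurance: $3,156.96 annually
Private mortgage insurance (PMI): $293.30 × 12 = $3,519.60 annually
Combined annual = $17,516.40
Monthly escrow = $17,516.40 ÷ 12 = $1,459.70
Reserve = 2 × $1,459.70 = $2,919.40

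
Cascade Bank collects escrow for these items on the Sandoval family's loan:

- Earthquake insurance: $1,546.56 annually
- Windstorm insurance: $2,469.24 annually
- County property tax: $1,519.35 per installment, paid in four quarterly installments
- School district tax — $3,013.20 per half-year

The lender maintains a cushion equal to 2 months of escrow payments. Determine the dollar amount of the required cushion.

Earthquake insurance: $1,546.56 annually
Windstorm insurance: $2,469.24 annually
County property tax: $1,519.35 × 4 = $6,077.40 annually
School district tax: $3,013.20 × 2 = $6,026.40 annually
Combined annual = $1,546.56 + $2,469.24 + $6,077.40 + $6,026.40 = $16,119.60
Monthly escrow = $16,119.60 ÷ 12 = $1,343.30
Required cushion = 2 × $1,343.30 = $2,686.60

$2,686.60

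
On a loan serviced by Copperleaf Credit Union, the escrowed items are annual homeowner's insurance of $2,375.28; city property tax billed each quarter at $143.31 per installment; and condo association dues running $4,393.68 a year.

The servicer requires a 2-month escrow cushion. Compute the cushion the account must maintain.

$1,223.70

Homeowner's insurance = $2,375.28 annually
City property tax = $143.31 × 4 = $573.24 annually
Condo association dues = $4,393.68 annually
Combined annual = $7,342.20
Per month = $7,342.20 / 12 = $611.85
Reserve = 2 × $611.85 = $1,223.70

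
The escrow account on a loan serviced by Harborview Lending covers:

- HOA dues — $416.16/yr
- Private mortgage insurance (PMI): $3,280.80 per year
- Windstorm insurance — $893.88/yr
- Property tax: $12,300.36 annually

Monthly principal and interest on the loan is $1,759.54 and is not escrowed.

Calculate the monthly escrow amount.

HOA dues — $416.16 per year
Private mortgage insurance (PMI) — $3,280.80 per year
Windstorm insurance — $893.88 per year
Property tax — $12,300.36 per year
Total per year = $16,891.20
Base monthly escrow = $16,891.20 ÷ 12 = $1,407.60

$1,407.60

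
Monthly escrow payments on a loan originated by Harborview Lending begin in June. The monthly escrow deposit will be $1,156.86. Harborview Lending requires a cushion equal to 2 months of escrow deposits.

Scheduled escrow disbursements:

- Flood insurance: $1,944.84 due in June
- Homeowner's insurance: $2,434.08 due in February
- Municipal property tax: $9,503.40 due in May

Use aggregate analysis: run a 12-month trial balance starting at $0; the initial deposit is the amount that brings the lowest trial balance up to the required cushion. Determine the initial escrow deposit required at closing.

$3,101.70

Cushion = 2 × $1,156.86 = $2,313.72
Trial balance (start $0, +$1,156.86 each month, − disbursements):
  Jun: +$1,156.86 − $1,944.84 → -$787.98
  Jul: +$1,156.86 → $368.88
  Aug: +$1,156.86 → $1,525.74
  Sep: +$1,156.86 → $2,682.60
  Oct: +$1,156.86 → $3,839.46
  Nov: +$1,156.86 → $4,996.32
  Dec: +$1,156.86 → $6,153.18
  Jan: +$1,156.86 → $7,310.04
  Feb: +$1,156.86 − $2,434.08 → $6,032.82
  Mar: +$1,156.86 → $7,189.68
  Apr: +$1,156.86 → $8,346.54
  May: +$1,156.86 − $9,503.40 → $0.00
Lowest trial balance = -$787.98 (Jun)
Initial deposit = cushion − low point = $2,313.72 − (-$787.98) = $3,101.70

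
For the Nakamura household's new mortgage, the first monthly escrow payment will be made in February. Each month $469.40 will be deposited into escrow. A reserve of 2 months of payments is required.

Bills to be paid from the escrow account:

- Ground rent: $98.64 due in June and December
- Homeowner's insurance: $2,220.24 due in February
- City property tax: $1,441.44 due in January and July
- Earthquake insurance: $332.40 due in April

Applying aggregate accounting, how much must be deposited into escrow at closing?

Cushion = 2 × $469.40 = $938.80
Trial balance (start $0, +$469.40 each month, − disbursements):
  Feb: +$469.40 − $2,220.24 → -$1,750.84
  Mar: +$469.40 → -$1,281.44
  Apr: +$469.40 − $332.40 → -$1,144.44
  May: +$469.40 → -$675.04
  Jun: +$469.40 − $98.64 → -$304.28
  Jul: +$469.40 − $1,441.44 → -$1,276.32
  Aug: +$469.40 → -$806.92
  Sep: +$469.40 → -$337.52
  Oct: +$469.40 → $131.88
  Nov: +$469.40 → $601.28
  Dec: +$469.40 − $98.64 → $972.04
  Jan: +$469.40 − $1,441.44 → $0.00
Lowest trial balance = -$1,750.84 (Feb)
Initial deposit = cushion − low point = $938.80 − (-$1,750.84) = $2,689.64

$2,689.64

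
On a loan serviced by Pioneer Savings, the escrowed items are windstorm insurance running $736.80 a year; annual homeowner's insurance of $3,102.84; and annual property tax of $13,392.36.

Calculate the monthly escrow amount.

$1,436.00

Windstorm insurance: $736.80
Homeowner's insurance: $3,102.84
Property tax: $13,392.36
Annual escrow total = $736.80 + $3,102.84 + $13,392.36 = $17,232.00
Base monthly escrow = $17,232.00 / 12 = $1,436.00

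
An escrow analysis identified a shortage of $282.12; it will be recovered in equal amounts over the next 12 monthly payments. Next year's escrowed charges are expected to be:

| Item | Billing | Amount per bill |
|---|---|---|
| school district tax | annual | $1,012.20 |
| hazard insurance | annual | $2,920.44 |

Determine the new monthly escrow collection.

$351.23

School district tax = $1,012.20 per year
Hazard insurance = $2,920.44 per year
Yearly total = $3,932.64
Monthly escrow = $3,932.64 ÷ 12 = $327.72
Shortage spread = $282.12 / 12 = $23.51/mo
Adjusted monthly = $327.72 + $23.51 = $351.23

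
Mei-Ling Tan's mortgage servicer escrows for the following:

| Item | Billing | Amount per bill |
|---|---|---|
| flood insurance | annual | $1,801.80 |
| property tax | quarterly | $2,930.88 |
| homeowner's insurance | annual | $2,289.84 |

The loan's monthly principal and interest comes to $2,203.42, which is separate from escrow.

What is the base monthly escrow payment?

Flood insurance = $1,801.80/yr
Property tax = $2,930.88 × 4 = $11,723.52/yr
Homeowner's insurance = $2,289.84/yr
Yearly total = $15,815.16
Monthly escrow = $15,815.16 / 12 = $1,317.93

$1,317.93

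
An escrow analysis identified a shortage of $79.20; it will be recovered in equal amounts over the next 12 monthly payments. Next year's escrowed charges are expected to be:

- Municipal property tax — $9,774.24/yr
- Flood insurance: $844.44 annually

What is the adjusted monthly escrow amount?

$891.49

Municipal property tax: $9,774.24/yr
Flood insurance: $844.44/yr
Total annual escrow = $9,774.24 + $844.44 = $10,618.68
Monthly = $10,618.68 ÷ 12 = $884.89
Shortage per month = $79.20 / 12 = $6.60
Adjusted monthly = $884.89 + $6.60 = $891.49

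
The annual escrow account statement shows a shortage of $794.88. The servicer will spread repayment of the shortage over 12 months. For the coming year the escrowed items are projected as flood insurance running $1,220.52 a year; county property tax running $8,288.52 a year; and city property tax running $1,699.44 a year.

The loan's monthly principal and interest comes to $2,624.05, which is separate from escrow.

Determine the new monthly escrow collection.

Flood insurance = $1,220.52 annually
County property tax = $8,288.52 annually
City property tax = $1,699.44 annually
Combined annual = $1,220.52 + $8,288.52 + $1,699.44 = $11,208.48
Base monthly escrow = $11,208.48 / 12 = $934.04
Shortage per month = $794.88 / 12 = $66.24
Adjusted monthly = $934.04 + $66.24 = $1,000.28

$1,000.28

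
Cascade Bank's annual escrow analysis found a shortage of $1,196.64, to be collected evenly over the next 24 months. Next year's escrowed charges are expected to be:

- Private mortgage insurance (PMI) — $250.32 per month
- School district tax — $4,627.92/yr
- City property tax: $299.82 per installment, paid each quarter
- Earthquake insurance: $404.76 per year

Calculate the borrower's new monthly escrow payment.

Private mortgage insurance (PMI): $250.32 × 12 = $3,003.84 annually
School district tax: $4,627.92 annually
City property tax: $299.82 × 4 = $1,199.28 annually
Earthquake insurance: $404.76 annually
Total per year = $3,003.84 + $4,627.92 + $1,199.28 + $404.76 = $9,235.80
Monthly = $9,235.80 / 12 = $769.65
Shortage per month = $1,196.64 ÷ 24 = $49.86
Adjusted monthly = $769.65 + $49.86 = $819.51

$819.51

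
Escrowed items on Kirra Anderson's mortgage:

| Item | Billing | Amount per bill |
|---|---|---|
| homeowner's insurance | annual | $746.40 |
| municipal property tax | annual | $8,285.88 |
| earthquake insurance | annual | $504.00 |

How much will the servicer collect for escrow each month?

Homeowner's insurance: $746.40
Municipal property tax: $8,285.88
Earthquake insurance: $504.00
Combined annual = $9,536.28
Base monthly escrow = $9,536.28 / 12 = $794.69

$794.69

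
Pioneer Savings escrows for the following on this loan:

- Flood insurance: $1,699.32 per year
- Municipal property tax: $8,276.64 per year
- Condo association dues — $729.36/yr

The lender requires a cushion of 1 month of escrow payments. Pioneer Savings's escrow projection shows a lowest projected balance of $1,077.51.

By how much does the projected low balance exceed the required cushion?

$185.40

Flood insurance = $1,699.32 annually
Municipal property tax = $8,276.64 annually
Condo association dues = $729.36 annually
Combined annual = $10,705.32
Monthly escrow = $10,705.32 ÷ 12 = $892.11
Required cushion = 1 × $892.11 = $892.11
Surplus = $1,077.51 − $892.11 = $185.40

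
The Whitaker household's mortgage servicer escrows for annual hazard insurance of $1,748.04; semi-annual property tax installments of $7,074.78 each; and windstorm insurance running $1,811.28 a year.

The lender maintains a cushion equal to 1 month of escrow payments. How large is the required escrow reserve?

Hazard insurance: $1,748.04 per year
Property tax: $7,074.78 × 2 = $14,149.56 per year
Windstorm insurance: $1,811.28 per year
Yearly total = $1,748.04 + $14,149.56 + $1,811.28 = $17,708.88
Monthly escrow = $17,708.88 ÷ 12 = $1,475.74
Required cushion = 1 × $1,475.74 = $1,475.74

$1,475.74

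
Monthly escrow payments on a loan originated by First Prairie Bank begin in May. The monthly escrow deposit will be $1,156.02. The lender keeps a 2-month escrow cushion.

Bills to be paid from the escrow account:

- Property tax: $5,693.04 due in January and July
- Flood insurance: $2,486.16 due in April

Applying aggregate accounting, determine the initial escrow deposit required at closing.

Cushion = 2 × $1,156.02 = $2,312.04
Trial balance (start $0, +$1,156.02 each month, − disbursements):
  May: +$1,156.02 → $1,156.02
  Jun: +$1,156.02 → $2,312.04
  Jul: +$1,156.02 − $5,693.04 → -$2,224.98
  Aug: +$1,156.02 → -$1,068.96
  Sep: +$1,156.02 → $87.06
  Oct: +$1,156.02 → $1,243.08
  Nov: +$1,156.02 → $2,399.10
  Dec: +$1,156.02 → $3,555.12
  Jan: +$1,156.02 − $5,693.04 → -$981.90
  Feb: +$1,156.02 → $174.12
  Mar: +$1,156.02 → $1,330.14
  Apr: +$1,156.02 − $2,486.16 → $0.00
Lowest trial balance = -$2,224.98 (Jul)
Initial deposit = cushion − low point = $2,312.04 − (-$2,224.98) = $4,537.02

$4,537.02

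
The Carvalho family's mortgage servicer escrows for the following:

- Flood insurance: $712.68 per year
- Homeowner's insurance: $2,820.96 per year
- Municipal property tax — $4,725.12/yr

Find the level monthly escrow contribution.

$688.23

Flood insurance — $712.68 per year
Homeowner's insurance — $2,820.96 per year
Municipal property tax — $4,725.12 per year
Yearly total = $8,258.76
Per month = $8,258.76 ÷ 12 = $688.23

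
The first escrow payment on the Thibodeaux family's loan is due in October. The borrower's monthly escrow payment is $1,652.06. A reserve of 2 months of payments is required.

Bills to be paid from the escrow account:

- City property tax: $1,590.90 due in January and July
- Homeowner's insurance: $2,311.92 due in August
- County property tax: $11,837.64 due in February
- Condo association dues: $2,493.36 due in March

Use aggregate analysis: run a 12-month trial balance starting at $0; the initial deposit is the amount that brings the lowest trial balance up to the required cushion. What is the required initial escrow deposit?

$9,313.66

Cushion = 2 × $1,652.06 = $3,304.12
Trial balance (start $0, +$1,652.06 each month, − disbursements):
  Oct: +$1,652.06 → $1,652.06
  Nov: +$1,652.06 → $3,304.12
  Dec: +$1,652.06 → $4,956.18
  Jan: +$1,652.06 − $1,590.90 → $5,017.34
  Feb: +$1,652.06 − $11,837.64 → -$5,168.24
  Mar: +$1,652.06 − $2,493.36 → -$6,009.54
  Apr: +$1,652.06 → -$4,357.48
  May: +$1,652.06 → -$2,705.42
  Jun: +$1,652.06 → -$1,053.36
  Jul: +$1,652.06 − $1,590.90 → -$992.20
  Aug: +$1,652.06 − $2,311.92 → -$1,652.06
  Sep: +$1,652.06 → $0.00
Lowest trial balance = -$6,009.54 (Mar)
Initial deposit = cushion − low point = $3,304.12 − (-$6,009.54) = $9,313.66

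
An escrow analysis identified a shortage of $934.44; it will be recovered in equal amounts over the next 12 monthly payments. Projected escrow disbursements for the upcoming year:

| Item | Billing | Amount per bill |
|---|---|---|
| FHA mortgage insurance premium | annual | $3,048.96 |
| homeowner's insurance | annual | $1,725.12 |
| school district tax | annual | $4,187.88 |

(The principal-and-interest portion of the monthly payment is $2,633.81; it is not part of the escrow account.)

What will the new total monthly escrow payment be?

$824.70

FHA mortgage insurance premium = $3,048.96/yr
Homeowner's insurance = $1,725.12/yr
School district tax = $4,187.88/yr
Total annual escrow = $3,048.96 + $1,725.12 + $4,187.88 = $8,961.96
Per month = $8,961.96 ÷ 12 = $746.83
Shortage spread = $934.44 / 12 = $77.87/mo
New monthly escrow = $746.83 + $77.87 = $824.70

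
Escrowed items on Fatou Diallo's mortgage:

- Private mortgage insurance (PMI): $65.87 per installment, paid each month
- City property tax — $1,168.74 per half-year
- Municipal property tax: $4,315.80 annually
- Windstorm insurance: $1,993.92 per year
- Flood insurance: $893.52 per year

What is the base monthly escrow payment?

$860.93

Private mortgage insurance (PMI): $65.87 × 12 = $790.44 per year
City property tax: $1,168.74 × 2 = $2,337.48 per year
Municipal property tax: $4,315.80 per year
Windstorm insurance: $1,993.92 per year
Flood insurance: $893.52 per year
Total annual escrow = $790.44 + $2,337.48 + $4,315.80 + $1,993.92 + $893.52 = $10,331.16
Monthly escrow = $10,331.16 ÷ 12 = $860.93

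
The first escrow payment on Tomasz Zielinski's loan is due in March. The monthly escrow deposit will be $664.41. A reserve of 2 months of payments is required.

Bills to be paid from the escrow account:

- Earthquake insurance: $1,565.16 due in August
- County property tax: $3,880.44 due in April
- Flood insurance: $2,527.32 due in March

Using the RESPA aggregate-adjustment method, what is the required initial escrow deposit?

Cushion = 2 × $664.41 = $1,328.82
Trial balance (start $0, +$664.41 each month, − disbursements):
  Mar: +$664.41 − $2,527.32 → -$1,862.91
  Apr: +$664.41 − $3,880.44 → -$5,078.94
  May: +$664.41 → -$4,414.53
  Jun: +$664.41 → -$3,750.12
  Jul: +$664.41 → -$3,085.71
  Aug: +$664.41 − $1,565.16 → -$3,986.46
  Sep: +$664.41 → -$3,322.05
  Oct: +$664.41 → -$2,657.64
  Nov: +$664.41 → -$1,993.23
  Dec: +$664.41 → -$1,328.82
  Jan: +$664.41 → -$664.41
  Feb: +$664.41 → $0.00
Lowest trial balance = -$5,078.94 (Apr)
Initial deposit = cushion − low point = $1,328.82 − (-$5,078.94) = $6,407.76

$6,407.76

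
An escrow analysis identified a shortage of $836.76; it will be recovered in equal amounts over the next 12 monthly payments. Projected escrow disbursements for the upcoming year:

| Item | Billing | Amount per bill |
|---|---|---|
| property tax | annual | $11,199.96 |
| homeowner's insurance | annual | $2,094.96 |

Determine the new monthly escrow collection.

Property tax: $11,199.96 per year
Homeowner's insurance: $2,094.96 per year
Yearly total = $13,294.92
Monthly escrow = $13,294.92 / 12 = $1,107.91
Monthly shortage recovery: $836.76 ÷ 12 = $69.73
New monthly escrow = $1,107.91 + $69.73 = $1,177.64

$1,177.64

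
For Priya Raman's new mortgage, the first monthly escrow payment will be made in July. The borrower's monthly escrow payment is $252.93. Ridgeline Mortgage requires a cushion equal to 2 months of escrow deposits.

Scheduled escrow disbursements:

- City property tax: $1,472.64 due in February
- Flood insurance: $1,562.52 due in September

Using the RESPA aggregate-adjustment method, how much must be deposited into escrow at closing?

$1,517.58

Cushion = 2 × $252.93 = $505.86
Trial balance (start $0, +$252.93 each month, − disbursements):
  Jul: +$252.93 → $252.93
  Aug: +$252.93 → $505.86
  Sep: +$252.93 − $1,562.52 → -$803.73
  Oct: +$252.93 → -$550.80
  Nov: +$252.93 → -$297.87
  Dec: +$252.93 → -$44.94
  Jan: +$252.93 → $207.99
  Feb: +$252.93 − $1,472.64 → -$1,011.72
  Mar: +$252.93 → -$758.79
  Apr: +$252.93 → -$505.86
  May: +$252.93 → -$252.93
  Jun: +$252.93 → $0.00
Lowest trial balance = -$1,011.72 (Feb)
Initial deposit = cushion − low point = $505.86 − (-$1,011.72) = $1,517.58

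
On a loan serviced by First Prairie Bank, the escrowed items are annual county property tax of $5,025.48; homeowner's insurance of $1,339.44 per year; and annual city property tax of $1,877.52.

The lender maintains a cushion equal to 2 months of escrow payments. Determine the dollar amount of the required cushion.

$1,373.74

County property tax = $5,025.48 per year
Homeowner's insurance = $1,339.44 per year
City property tax = $1,877.52 per year
Annual escrow total = $8,242.44
Base monthly escrow = $8,242.44 ÷ 12 = $686.87
Required cushion = 2 × $686.87 = $1,373.74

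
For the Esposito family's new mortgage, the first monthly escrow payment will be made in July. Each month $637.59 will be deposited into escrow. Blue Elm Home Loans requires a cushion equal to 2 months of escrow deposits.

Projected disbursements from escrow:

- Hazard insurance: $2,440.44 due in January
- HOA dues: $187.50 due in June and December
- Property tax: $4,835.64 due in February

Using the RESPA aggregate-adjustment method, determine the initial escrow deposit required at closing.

Cushion = 2 × $637.59 = $1,275.18
Trial balance (start $0, +$637.59 each month, − disbursements):
  Jul: +$637.59 → $637.59
  Aug: +$637.59 → $1,275.18
  Sep: +$637.59 → $1,912.77
  Oct: +$637.59 → $2,550.36
  Nov: +$637.59 → $3,187.95
  Dec: +$637.59 − $187.50 → $3,638.04
  Jan: +$637.59 − $2,440.44 → $1,835.19
  Feb: +$637.59 − $4,835.64 → -$2,362.86
  Mar: +$637.59 → -$1,725.27
  Apr: +$637.59 → -$1,087.68
  May: +$637.59 → -$450.09
  Jun: +$637.59 − $187.50 → $0.00
Lowest trial balance = -$2,362.86 (Feb)
Initial deposit = cushion − low point = $1,275.18 − (-$2,362.86) = $3,638.04

$3,638.04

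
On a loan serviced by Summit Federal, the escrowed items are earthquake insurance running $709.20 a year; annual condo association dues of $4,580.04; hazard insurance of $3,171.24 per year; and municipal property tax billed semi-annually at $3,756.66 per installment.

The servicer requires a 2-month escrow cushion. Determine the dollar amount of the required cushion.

$2,662.30

Earthquake insurance: $709.20 annually
Condo association dues: $4,580.04 annually
Hazard insurance: $3,171.24 annually
Municipal property tax: $3,756.66 × 2 = $7,513.32 annually
Annual escrow total = $15,973.80
Monthly escrow = $15,973.80 / 12 = $1,331.15
Cushion = 2 × $1,331.15 = $2,662.30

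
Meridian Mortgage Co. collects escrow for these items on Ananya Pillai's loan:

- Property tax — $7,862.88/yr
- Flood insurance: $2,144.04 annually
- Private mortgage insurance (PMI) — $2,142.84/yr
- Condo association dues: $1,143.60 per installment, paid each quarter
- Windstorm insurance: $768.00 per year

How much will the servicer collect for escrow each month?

Property tax — $7,862.88 per year
Flood insurance — $2,144.04 per year
Private mortgage insurance (PMI) — $2,142.84 per year
Condo association dues — $1,143.60 × 4 = $4,574.40 per year
Windstorm insurance — $768.00 per year
Total annual escrow = $7,862.88 + $2,144.04 + $2,142.84 + $4,574.40 + $768.00 = $17,492.16
Monthly escrow = $17,492.16 ÷ 12 = $1,457.68

$1,457.68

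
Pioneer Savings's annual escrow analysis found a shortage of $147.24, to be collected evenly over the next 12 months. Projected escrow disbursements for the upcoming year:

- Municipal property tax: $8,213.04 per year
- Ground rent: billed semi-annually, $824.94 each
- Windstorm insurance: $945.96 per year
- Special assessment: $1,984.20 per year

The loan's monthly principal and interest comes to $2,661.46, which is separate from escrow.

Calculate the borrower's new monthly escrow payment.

Municipal property tax: $8,213.04 annually
Ground rent: $824.94 × 2 = $1,649.88 annually
Windstorm insurance: $945.96 annually
Special assessment: $1,984.20 annually
Total per year = $8,213.04 + $1,649.88 + $945.96 + $1,984.20 = $12,793.08
Base monthly escrow = $12,793.08 ÷ 12 = $1,066.09
Shortage per month = $147.24 / 12 = $12.27
New monthly escrow = $1,066.09 + $12.27 = $1,078.36

$1,078.36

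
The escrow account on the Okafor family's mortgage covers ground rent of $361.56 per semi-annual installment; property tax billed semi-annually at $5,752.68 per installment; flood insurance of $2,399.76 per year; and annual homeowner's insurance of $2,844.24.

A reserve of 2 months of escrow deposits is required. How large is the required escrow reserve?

Ground rent — $361.56 × 2 = $723.12 per year
Property tax — $5,752.68 × 2 = $11,505.36 per year
Flood insurance — $2,399.76 per year
Homeowner's insurance — $2,844.24 per year
Yearly total = $17,472.48
Monthly escrow = $17,472.48 ÷ 12 = $1,456.04
Reserve = 2 × $1,456.04 = $2,912.08

$2,912.08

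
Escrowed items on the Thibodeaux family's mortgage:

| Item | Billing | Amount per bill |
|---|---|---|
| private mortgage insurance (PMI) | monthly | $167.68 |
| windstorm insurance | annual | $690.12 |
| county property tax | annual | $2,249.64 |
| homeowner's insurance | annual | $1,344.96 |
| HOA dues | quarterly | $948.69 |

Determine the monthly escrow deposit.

$840.97

Private mortgage insurance (PMI) — $167.68 × 12 = $2,012.16 annually
Windstorm insurance — $690.12 annually
County property tax — $2,249.64 annually
Homeowner's insurance — $1,344.96 annually
HOA dues — $948.69 × 4 = $3,794.76 annually
Total annual escrow = $2,012.16 + $690.12 + $2,249.64 + $1,344.96 + $3,794.76 = $10,091.64
Per month = $10,091.64 ÷ 12 = $840.97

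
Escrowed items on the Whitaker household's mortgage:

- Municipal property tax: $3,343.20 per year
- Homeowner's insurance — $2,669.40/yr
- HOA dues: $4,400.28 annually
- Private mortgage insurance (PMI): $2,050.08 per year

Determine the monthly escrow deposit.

$1,038.58

Municipal property tax — $3,343.20 per year
Homeowner's insurance — $2,669.40 per year
HOA dues — $4,400.28 per year
Private mortgage insurance (PMI) — $2,050.08 per year
Total per year = $12,462.96
Monthly = $12,462.96 / 12 = $1,038.58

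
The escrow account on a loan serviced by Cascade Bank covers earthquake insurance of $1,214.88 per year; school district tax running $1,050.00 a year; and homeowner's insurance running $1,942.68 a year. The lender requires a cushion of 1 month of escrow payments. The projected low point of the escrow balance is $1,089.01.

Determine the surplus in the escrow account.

Earthquake insurance = $1,214.88
School district tax = $1,050.00
Homeowner's insurance = $1,942.68
Annual escrow total = $1,214.88 + $1,050.00 + $1,942.68 = $4,207.56
Monthly escrow = $4,207.56 ÷ 12 = $350.63
Cushion = 1 × $350.63 = $350.63
Excess over cushion: $1,089.01 − $350.63 = $738.38

$738.38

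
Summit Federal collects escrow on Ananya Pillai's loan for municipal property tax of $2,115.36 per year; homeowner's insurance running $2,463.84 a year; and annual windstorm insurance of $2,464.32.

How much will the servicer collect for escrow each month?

Municipal property tax: $2,115.36 annually
Homeowner's insurance: $2,463.84 annually
Windstorm insurance: $2,464.32 annually
Total per year = $2,115.36 + $2,463.84 + $2,464.32 = $7,043.52
Monthly = $7,043.52 ÷ 12 = $586.96

$586.96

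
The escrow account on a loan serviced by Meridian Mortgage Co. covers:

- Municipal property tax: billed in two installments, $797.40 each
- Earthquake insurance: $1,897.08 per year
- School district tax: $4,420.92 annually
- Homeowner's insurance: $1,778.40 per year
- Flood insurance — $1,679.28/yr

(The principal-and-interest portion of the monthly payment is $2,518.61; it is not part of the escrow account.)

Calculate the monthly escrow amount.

$947.54

Municipal property tax — $797.40 × 2 = $1,594.80/yr
Earthquake insurance — $1,897.08/yr
School district tax — $4,420.92/yr
Homeowner's insurance — $1,778.40/yr
Flood insurance — $1,679.28/yr
Yearly total = $1,594.80 + $1,897.08 + $4,420.92 + $1,778.40 + $1,679.28 = $11,370.48
Monthly escrow = $11,370.48 / 12 = $947.54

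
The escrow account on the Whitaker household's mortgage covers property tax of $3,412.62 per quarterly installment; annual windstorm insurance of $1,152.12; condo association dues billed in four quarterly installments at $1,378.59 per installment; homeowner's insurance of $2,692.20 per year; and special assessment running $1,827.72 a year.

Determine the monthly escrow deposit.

Property tax — $3,412.62 × 4 = $13,650.48
Windstorm insurance — $1,152.12
Condo association dues — $1,378.59 × 4 = $5,514.36
Homeowner's insurance — $2,692.20
Special assessment — $1,827.72
Annual escrow total = $13,650.48 + $1,152.12 + $5,514.36 + $2,692.20 + $1,827.72 = $24,836.88
Monthly escrow = $24,836.88 ÷ 12 = $2,069.74

$2,069.74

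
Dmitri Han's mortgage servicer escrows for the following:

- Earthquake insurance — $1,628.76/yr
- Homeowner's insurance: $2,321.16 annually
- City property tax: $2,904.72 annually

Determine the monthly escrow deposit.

$571.22

Earthquake insurance: $1,628.76/yr
Homeowner's insurance: $2,321.16/yr
City property tax: $2,904.72/yr
Combined annual = $6,854.64
Monthly = $6,854.64 ÷ 12 = $571.22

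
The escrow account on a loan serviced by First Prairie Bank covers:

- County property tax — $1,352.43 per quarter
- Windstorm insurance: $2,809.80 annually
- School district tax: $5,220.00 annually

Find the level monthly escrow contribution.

County property tax = $1,352.43 × 4 = $5,409.72 per year
Windstorm insurance = $2,809.80 per year
School district tax = $5,220.00 per year
Total per year = $5,409.72 + $2,809.80 + $5,220.00 = $13,439.52
Monthly escrow = $13,439.52 / 12 = $1,119.96

$1,119.96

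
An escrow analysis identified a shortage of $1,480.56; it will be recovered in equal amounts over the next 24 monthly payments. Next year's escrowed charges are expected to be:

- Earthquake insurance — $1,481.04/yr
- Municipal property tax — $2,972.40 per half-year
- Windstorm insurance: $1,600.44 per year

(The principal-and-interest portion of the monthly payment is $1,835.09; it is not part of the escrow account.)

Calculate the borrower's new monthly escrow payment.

Earthquake insurance = $1,481.04
Municipal property tax = $2,972.40 × 2 = $5,944.80
Windstorm insurance = $1,600.44
Total annual escrow = $1,481.04 + $5,944.80 + $1,600.44 = $9,026.28
Base monthly escrow = $9,026.28 ÷ 12 = $752.19
Monthly shortage recovery: $1,480.56 ÷ 24 = $61.69
Adjusted monthly = $752.19 + $61.69 = $813.88

$813.88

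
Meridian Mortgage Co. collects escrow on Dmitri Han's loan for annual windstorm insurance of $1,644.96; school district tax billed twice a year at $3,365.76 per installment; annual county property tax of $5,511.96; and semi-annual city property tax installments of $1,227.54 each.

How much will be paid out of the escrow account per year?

Windstorm insurance = $1,644.96 annually
School district tax = $3,365.76 × 2 = $6,731.52 annually
County property tax = $5,511.96 annually
City property tax = $1,227.54 × 2 = $2,455.08 annually
Total per year = $16,343.52

$16,343.52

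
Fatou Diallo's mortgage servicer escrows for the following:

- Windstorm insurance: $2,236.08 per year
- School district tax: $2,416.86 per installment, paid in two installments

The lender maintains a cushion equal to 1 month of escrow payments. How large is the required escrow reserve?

$589.15

Windstorm insurance = $2,236.08
School district tax = $2,416.86 × 2 = $4,833.72
Annual escrow total = $2,236.08 + $4,833.72 = $7,069.80
Monthly = $7,069.80 ÷ 12 = $589.15
Reserve = 1 × $589.15 = $589.15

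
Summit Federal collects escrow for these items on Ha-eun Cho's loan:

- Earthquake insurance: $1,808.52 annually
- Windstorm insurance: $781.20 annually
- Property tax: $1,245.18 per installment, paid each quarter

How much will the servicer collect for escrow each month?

$630.87

Earthquake insurance — $1,808.52
Windstorm insurance — $781.20
Property tax — $1,245.18 × 4 = $4,980.72
Total annual escrow = $1,808.52 + $781.20 + $4,980.72 = $7,570.44
Monthly = $7,570.44 ÷ 12 = $630.87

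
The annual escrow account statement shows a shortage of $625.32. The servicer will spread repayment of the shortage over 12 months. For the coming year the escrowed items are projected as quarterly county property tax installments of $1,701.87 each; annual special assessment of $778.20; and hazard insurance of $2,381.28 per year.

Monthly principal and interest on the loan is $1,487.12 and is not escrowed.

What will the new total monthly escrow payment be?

County property tax: $1,701.87 × 4 = $6,807.48 per year
Special assessment: $778.20 per year
Hazard insurance: $2,381.28 per year
Yearly total = $9,966.96
Monthly escrow = $9,966.96 ÷ 12 = $830.58
Monthly shortage recovery: $625.32 / 12 = $52.11
Adjusted monthly = $830.58 + $52.11 = $882.69

$882.69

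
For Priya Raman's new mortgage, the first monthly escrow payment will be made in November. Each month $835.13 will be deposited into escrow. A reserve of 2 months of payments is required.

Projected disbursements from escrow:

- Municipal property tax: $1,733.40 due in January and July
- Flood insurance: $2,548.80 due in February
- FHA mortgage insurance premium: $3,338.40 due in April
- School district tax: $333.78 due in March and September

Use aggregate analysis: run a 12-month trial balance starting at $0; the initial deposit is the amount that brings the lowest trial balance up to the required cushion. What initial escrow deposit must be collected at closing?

Cushion = 2 × $835.13 = $1,670.26
Trial balance (start $0, +$835.13 each month, − disbursements):
  Nov: +$835.13 → $835.13
  Dec: +$835.13 → $1,670.26
  Jan: +$835.13 − $1,733.40 → $771.99
  Feb: +$835.13 − $2,548.80 → -$941.68
  Mar: +$835.13 − $333.78 → -$440.33
  Apr: +$835.13 − $3,338.40 → -$2,943.60
  May: +$835.13 → -$2,108.47
  Jun: +$835.13 → -$1,273.34
  Jul: +$835.13 − $1,733.40 → -$2,171.61
  Aug: +$835.13 → -$1,336.48
  Sep: +$835.13 − $333.78 → -$835.13
  Oct: +$835.13 → $0.00
Lowest trial balance = -$2,943.60 (Apr)
Initial deposit = cushion − low point = $1,670.26 − (-$2,943.60) = $4,613.86

$4,613.86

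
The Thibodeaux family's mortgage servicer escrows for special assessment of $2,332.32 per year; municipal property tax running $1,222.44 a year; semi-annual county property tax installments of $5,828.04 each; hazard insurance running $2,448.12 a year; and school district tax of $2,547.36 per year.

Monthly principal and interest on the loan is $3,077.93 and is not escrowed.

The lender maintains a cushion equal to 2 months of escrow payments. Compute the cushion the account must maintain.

$3,367.72

Special assessment = $2,332.32 annually
Municipal property tax = $1,222.44 annually
County property tax = $5,828.04 × 2 = $11,656.08 annually
Hazard insurance = $2,448.12 annually
School district tax = $2,547.36 annually
Total annual escrow = $2,332.32 + $1,222.44 + $11,656.08 + $2,448.12 + $2,547.36 = $20,206.32
Base monthly escrow = $20,206.32 / 12 = $1,683.86
Cushion = 2 × $1,683.86 = $3,367.72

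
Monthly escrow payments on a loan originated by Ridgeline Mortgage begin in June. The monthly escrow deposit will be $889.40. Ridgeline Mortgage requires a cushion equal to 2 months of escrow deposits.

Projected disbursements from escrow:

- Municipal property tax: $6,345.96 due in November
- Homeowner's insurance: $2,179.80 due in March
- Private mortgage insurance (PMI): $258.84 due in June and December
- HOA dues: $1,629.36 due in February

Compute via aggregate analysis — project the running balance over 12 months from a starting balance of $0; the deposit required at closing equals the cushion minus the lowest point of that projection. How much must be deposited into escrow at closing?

$3,557.60

Cushion = 2 × $889.40 = $1,778.80
Trial balance (start $0, +$889.40 each month, − disbursements):
  Jun: +$889.40 − $258.84 → $630.56
  Jul: +$889.40 → $1,519.96
  Aug: +$889.40 → $2,409.36
  Sep: +$889.40 → $3,298.76
  Oct: +$889.40 → $4,188.16
  Nov: +$889.40 − $6,345.96 → -$1,268.40
  Dec: +$889.40 − $258.84 → -$637.84
  Jan: +$889.40 → $251.56
  Feb: +$889.40 − $1,629.36 → -$488.40
  Mar: +$889.40 − $2,179.80 → -$1,778.80
  Apr: +$889.40 → -$889.40
  May: +$889.40 → $0.00
Lowest trial balance = -$1,778.80 (Mar)
Initial deposit = cushion − low point = $1,778.80 − (-$1,778.80) = $3,557.60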